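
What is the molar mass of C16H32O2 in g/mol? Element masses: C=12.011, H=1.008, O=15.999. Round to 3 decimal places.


M = sum(count * atomic_mass) over atoms.
M = 16*12.011 + 32*1.008 + 2*15.999
M = 192.176 + 32.256 + 31.998
M = 256.43 g/mol, rounded to 3 dp:

256.430 g/mol


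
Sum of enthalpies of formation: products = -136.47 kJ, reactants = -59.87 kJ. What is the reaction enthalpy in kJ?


dH_rxn = sum(dH_f products) - sum(dH_f reactants)
dH_rxn = -136.47 - (-59.87)
dH_rxn = -76.6 kJ:

-76.60 kJ


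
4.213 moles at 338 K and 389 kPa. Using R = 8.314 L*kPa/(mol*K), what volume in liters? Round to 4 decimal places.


PV = nRT, solve for V = nRT / P.
nRT = 4.213 * 8.314 * 338 = 11839.0861
V = 11839.0861 / 389
V = 30.43466864 L, rounded to 4 dp:

30.4347 L


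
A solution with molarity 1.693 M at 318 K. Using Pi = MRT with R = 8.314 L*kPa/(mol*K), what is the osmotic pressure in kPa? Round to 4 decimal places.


Osmotic pressure (van't Hoff): Pi = M*R*T.
RT = 8.314 * 318 = 2643.852
Pi = 1.693 * 2643.852
Pi = 4476.041436 kPa, rounded to 4 dp:

4476.0414 kPa


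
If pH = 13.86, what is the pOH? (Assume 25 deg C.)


At 25 deg C, pH + pOH = 14.
pOH = 14 - pH = 14 - 13.86
pOH = 0.14:

0.14


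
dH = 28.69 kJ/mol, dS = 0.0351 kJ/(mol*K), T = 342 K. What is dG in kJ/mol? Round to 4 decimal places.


Gibbs: dG = dH - T*dS (consistent units, dS already in kJ/(mol*K)).
T*dS = 342 * 0.0351 = 12.0042
dG = 28.69 - (12.0042)
dG = 16.6858 kJ/mol, rounded to 4 dp:

16.6858 kJ/mol


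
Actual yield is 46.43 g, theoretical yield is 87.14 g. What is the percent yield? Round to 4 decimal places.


% yield = 100 * actual / theoretical
% yield = 100 * 46.43 / 87.14
% yield = 53.28207482 %, rounded to 4 dp:

53.2821 %


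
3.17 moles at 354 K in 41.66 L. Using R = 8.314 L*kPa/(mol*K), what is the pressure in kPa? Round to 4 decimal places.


PV = nRT, solve for P = nRT / V.
nRT = 3.17 * 8.314 * 354 = 9329.8045
P = 9329.8045 / 41.66
P = 223.95114018 kPa, rounded to 4 dp:

223.9511 kPa


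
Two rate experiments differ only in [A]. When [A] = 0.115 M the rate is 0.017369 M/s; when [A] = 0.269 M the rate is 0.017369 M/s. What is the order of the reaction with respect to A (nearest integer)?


Rate is proportional to [A]^n, so rate2/rate1 = ([A]2/[A]1)^n. Take logs to solve for n.
rate2/rate1 = 0.017369 / 0.017369 = 1.0
[A]2/[A]1 = 0.269 / 0.115 = 2.3391
n = ln(1.0) / ln(2.3391) = 0.0
Nearest integer order:

0


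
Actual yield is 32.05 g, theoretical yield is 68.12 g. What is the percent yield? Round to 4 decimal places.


% yield = 100 * actual / theoretical
% yield = 100 * 32.05 / 68.12
% yield = 47.04932472 %, rounded to 4 dp:

47.0493 %


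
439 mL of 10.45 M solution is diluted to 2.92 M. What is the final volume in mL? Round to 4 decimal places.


Dilution: M1*V1 = M2*V2, solve for V2.
V2 = M1*V1 / M2
V2 = 10.45 * 439 / 2.92
V2 = 4587.55 / 2.92
V2 = 1571.07876712 mL, rounded to 4 dp:

1571.0788 mL


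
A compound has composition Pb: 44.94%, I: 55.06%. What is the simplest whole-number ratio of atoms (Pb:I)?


Assume 100 g of compound, divide each mass% by atomic mass to get moles, then normalize by the smallest to get a raw atom ratio.
Moles per 100 g: Pb: 44.94/207.2 = 0.2169, I: 55.06/126.904 = 0.4339
Raw ratio (divide by min = 0.2169): Pb: 1.0, I: 2.0
Multiply by 1 to clear fractions: Pb: 1.0 ~= 1, I: 2.0 ~= 2
Reduce by GCD to get the simplest whole-number ratio:

1:2


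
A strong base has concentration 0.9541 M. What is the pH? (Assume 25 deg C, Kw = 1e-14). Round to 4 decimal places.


A strong base dissociates completely, so [OH-] equals the given concentration.
pOH = -log10([OH-]) = -log10(0.9541) = 0.020406
pH = 14 - pOH = 14 - 0.020406
pH = 13.979594, rounded to 4 dp:

13.9796


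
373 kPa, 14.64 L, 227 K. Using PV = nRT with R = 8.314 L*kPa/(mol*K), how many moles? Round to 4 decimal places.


PV = nRT, solve for n = PV / (RT).
PV = 373 * 14.64 = 5460.72
RT = 8.314 * 227 = 1887.278
n = 5460.72 / 1887.278
n = 2.893437 mol, rounded to 4 dp:

2.8934 mol


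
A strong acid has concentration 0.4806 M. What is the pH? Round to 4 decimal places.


A strong acid dissociates completely, so [H+] equals the given concentration.
pH = -log10([H+]) = -log10(0.4806)
pH = 0.31821623, rounded to 4 dp:

0.3182


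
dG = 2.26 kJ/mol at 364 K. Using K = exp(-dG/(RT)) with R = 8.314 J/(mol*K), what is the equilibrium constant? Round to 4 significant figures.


dG is in kJ/mol; multiply by 1000 to match R in J/(mol*K).
RT = 8.314 * 364 = 3026.296 J/mol
exponent = -dG*1000 / (RT) = -(2.26*1000) / 3026.296 = -0.74678749
K = exp(-0.74678749)
K = 0.47388648, rounded to 4 significant figures:

0.4739


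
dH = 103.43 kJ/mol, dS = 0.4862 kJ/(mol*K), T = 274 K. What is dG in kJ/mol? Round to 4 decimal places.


Gibbs: dG = dH - T*dS (consistent units, dS already in kJ/(mol*K)).
T*dS = 274 * 0.4862 = 133.2188
dG = 103.43 - (133.2188)
dG = -29.7888 kJ/mol, rounded to 4 dp:

-29.7888 kJ/mol


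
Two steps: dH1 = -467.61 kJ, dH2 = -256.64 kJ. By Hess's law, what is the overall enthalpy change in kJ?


Hess's law: enthalpy is a state function, so add the step enthalpies.
dH_total = dH1 + dH2 = -467.61 + (-256.64)
dH_total = -724.25 kJ:

-724.25 kJ


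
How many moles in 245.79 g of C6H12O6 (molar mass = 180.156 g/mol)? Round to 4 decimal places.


n = mass / M
n = 245.79 / 180.156
n = 1.36431759 mol, rounded to 4 dp:

1.3643 mol


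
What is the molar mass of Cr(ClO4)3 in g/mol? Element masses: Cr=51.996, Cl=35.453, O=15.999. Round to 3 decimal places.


M = sum(count * atomic_mass) over atoms.
M = 1*51.996 + 3*35.453 + 12*15.999
M = 51.996 + 106.359 + 191.988
M = 350.343 g/mol, rounded to 3 dp:

350.343 g/mol


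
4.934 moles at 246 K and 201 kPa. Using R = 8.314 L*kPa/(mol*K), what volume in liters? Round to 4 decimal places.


PV = nRT, solve for V = nRT / P.
nRT = 4.934 * 8.314 * 246 = 10091.2339
V = 10091.2339 / 201
V = 50.20514378 L, rounded to 4 dp:

50.2051 L


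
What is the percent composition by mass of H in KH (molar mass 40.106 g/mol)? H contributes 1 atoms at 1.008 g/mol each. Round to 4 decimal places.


pct = 100 * (n_elem * M_elem) / M_total
mass_contribution = 1 * 1.008 = 1.008 g/mol
pct = 100 * 1.008 / 40.106
pct = 2.51333965 %, rounded to 4 dp:

2.5133 %


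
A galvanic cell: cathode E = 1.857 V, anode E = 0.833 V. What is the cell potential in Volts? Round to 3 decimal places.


Standard cell potential: E_cell = E_cathode - E_anode.
E_cell = 1.857 - (0.833)
E_cell = 1.024 V, rounded to 3 dp:

1.024 V


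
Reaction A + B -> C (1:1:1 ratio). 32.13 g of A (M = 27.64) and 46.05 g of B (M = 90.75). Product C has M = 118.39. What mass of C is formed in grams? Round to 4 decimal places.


Find moles of each reactant; the smaller value is the limiting reagent in a 1:1:1 reaction, so moles_C equals moles of the limiter.
n_A = mass_A / M_A = 32.13 / 27.64 = 1.162446 mol
n_B = mass_B / M_B = 46.05 / 90.75 = 0.507438 mol
Limiting reagent: B (smaller), n_limiting = 0.507438 mol
mass_C = n_limiting * M_C = 0.507438 * 118.39
mass_C = 60.07558482 g, rounded to 4 dp:

60.0756 g


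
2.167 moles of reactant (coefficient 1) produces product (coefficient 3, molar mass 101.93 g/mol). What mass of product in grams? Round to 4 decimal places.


Use the coefficient ratio to convert reactant moles to product moles, then multiply by the product's molar mass.
moles_P = moles_R * (coeff_P / coeff_R) = 2.167 * (3/1) = 6.501
mass_P = moles_P * M_P = 6.501 * 101.93
mass_P = 662.64693 g, rounded to 4 dp:

662.6469 g


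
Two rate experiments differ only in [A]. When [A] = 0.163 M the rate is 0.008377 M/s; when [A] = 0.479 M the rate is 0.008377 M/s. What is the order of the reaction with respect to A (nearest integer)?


Rate is proportional to [A]^n, so rate2/rate1 = ([A]2/[A]1)^n. Take logs to solve for n.
rate2/rate1 = 0.008377 / 0.008377 = 1.0
[A]2/[A]1 = 0.479 / 0.163 = 2.9387
n = ln(1.0) / ln(2.9387) = 0.0
Nearest integer order:

0


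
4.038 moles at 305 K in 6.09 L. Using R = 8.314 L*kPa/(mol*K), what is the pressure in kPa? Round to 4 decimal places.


PV = nRT, solve for P = nRT / V.
nRT = 4.038 * 8.314 * 305 = 10239.4393
P = 10239.4393 / 6.09
P = 1681.35292282 kPa, rounded to 4 dp:

1681.3529 kPa


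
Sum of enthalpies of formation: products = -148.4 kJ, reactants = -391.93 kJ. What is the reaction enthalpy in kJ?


dH_rxn = sum(dH_f products) - sum(dH_f reactants)
dH_rxn = -148.4 - (-391.93)
dH_rxn = 243.53 kJ:

243.53 kJ


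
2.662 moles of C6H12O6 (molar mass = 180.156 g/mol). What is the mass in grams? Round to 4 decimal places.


mass = n * M
mass = 2.662 * 180.156
mass = 479.575272 g, rounded to 4 dp:

479.5753 g


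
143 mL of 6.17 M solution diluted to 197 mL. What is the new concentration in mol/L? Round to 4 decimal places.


Dilution: M1*V1 = M2*V2, solve for M2.
M2 = M1*V1 / V2
M2 = 6.17 * 143 / 197
M2 = 882.31 / 197
M2 = 4.47873096 mol/L, rounded to 4 dp:

4.4787 mol/L


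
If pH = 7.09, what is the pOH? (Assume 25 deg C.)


At 25 deg C, pH + pOH = 14.
pOH = 14 - pH = 14 - 7.09
pOH = 6.91:

6.91


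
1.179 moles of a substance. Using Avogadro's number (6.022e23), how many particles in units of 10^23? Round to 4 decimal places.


N = n * NA, then divide by 1e23 for the requested units.
N / 1e23 = n * 6.022
N / 1e23 = 1.179 * 6.022
N / 1e23 = 7.099938, rounded to 4 dp:

7.0999


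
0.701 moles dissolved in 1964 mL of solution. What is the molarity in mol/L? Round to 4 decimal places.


Convert volume to liters: V_L = V_mL / 1000.
V_L = 1964 / 1000 = 1.964 L
M = n / V_L = 0.701 / 1.964
M = 0.35692464 mol/L, rounded to 4 dp:

0.3569 mol/L


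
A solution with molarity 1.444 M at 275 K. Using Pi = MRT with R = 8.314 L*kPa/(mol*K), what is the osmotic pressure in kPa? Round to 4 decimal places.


Osmotic pressure (van't Hoff): Pi = M*R*T.
RT = 8.314 * 275 = 2286.35
Pi = 1.444 * 2286.35
Pi = 3301.4894 kPa, rounded to 4 dp:

3301.4894 kPa


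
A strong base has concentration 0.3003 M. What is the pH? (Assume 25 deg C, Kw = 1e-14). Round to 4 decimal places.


A strong base dissociates completely, so [OH-] equals the given concentration.
pOH = -log10([OH-]) = -log10(0.3003) = 0.522445
pH = 14 - pOH = 14 - 0.522445
pH = 13.477555, rounded to 4 dp:

13.4776


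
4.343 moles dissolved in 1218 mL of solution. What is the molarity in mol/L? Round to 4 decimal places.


Convert volume to liters: V_L = V_mL / 1000.
V_L = 1218 / 1000 = 1.218 L
M = n / V_L = 4.343 / 1.218
M = 3.56568144 mol/L, rounded to 4 dp:

3.5657 mol/L


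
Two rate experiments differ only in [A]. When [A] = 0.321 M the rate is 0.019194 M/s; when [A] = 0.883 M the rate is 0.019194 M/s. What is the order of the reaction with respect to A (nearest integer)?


Rate is proportional to [A]^n, so rate2/rate1 = ([A]2/[A]1)^n. Take logs to solve for n.
rate2/rate1 = 0.019194 / 0.019194 = 1.0
[A]2/[A]1 = 0.883 / 0.321 = 2.7508
n = ln(1.0) / ln(2.7508) = 0.0
Nearest integer order:

0


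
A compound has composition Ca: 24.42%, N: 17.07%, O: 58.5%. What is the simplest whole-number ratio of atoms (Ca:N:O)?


Assume 100 g of compound, divide each mass% by atomic mass to get moles, then normalize by the smallest to get a raw atom ratio.
Moles per 100 g: Ca: 24.42/40.078 = 0.6093, N: 17.07/14.007 = 1.2187, O: 58.5/15.999 = 3.6565
Raw ratio (divide by min = 0.6093): Ca: 1.0, N: 2.0, O: 6.001
Multiply by 1 to clear fractions: Ca: 1.0 ~= 1, N: 2.0 ~= 2, O: 6.001 ~= 6
Reduce by GCD to get the simplest whole-number ratio:

1:2:6


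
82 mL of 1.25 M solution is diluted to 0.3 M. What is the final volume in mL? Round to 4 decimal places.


Dilution: M1*V1 = M2*V2, solve for V2.
V2 = M1*V1 / M2
V2 = 1.25 * 82 / 0.3
V2 = 102.5 / 0.3
V2 = 341.66666667 mL, rounded to 4 dp:

341.6667 mL


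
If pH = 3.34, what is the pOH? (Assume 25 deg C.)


At 25 deg C, pH + pOH = 14.
pOH = 14 - pH = 14 - 3.34
pOH = 10.66:

10.66


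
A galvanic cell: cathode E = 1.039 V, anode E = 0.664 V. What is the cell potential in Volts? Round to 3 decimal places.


Standard cell potential: E_cell = E_cathode - E_anode.
E_cell = 1.039 - (0.664)
E_cell = 0.375 V, rounded to 3 dp:

0.375 V


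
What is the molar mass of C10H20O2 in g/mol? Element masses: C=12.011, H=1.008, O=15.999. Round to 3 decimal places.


M = sum(count * atomic_mass) over atoms.
M = 10*12.011 + 20*1.008 + 2*15.999
M = 120.11 + 20.16 + 31.998
M = 172.268 g/mol, rounded to 3 dp:

172.268 g/mol


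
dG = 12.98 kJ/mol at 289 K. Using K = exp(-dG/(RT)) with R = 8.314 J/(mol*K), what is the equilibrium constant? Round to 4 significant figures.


dG is in kJ/mol; multiply by 1000 to match R in J/(mol*K).
RT = 8.314 * 289 = 2402.746 J/mol
exponent = -dG*1000 / (RT) = -(12.98*1000) / 2402.746 = -5.40215237
K = exp(-5.40215237)
K = 0.00450687, rounded to 4 significant figures:

0.004507


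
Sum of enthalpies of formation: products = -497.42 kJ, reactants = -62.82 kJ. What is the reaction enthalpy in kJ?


dH_rxn = sum(dH_f products) - sum(dH_f reactants)
dH_rxn = -497.42 - (-62.82)
dH_rxn = -434.6 kJ:

-434.60 kJ


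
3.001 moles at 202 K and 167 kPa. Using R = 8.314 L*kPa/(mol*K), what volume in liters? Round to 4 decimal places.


PV = nRT, solve for V = nRT / P.
nRT = 3.001 * 8.314 * 202 = 5039.9634
V = 5039.9634 / 167
V = 30.17942156 L, rounded to 4 dp:

30.1794 L


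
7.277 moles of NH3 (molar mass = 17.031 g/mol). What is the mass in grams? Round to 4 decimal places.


mass = n * M
mass = 7.277 * 17.031
mass = 123.934587 g, rounded to 4 dp:

123.9346 g


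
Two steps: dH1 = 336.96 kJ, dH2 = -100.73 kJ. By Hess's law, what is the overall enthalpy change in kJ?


Hess's law: enthalpy is a state function, so add the step enthalpies.
dH_total = dH1 + dH2 = 336.96 + (-100.73)
dH_total = 236.23 kJ:

236.23 kJ


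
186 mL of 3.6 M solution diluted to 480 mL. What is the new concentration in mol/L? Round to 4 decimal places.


Dilution: M1*V1 = M2*V2, solve for M2.
M2 = M1*V1 / V2
M2 = 3.6 * 186 / 480
M2 = 669.6 / 480
M2 = 1.395 mol/L, rounded to 4 dp:

1.3950 mol/L


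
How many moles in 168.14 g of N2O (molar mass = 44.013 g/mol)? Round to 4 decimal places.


n = mass / M
n = 168.14 / 44.013
n = 3.82023493 mol, rounded to 4 dp:

3.8202 mol


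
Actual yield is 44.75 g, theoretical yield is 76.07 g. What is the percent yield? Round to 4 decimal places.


% yield = 100 * actual / theoretical
% yield = 100 * 44.75 / 76.07
% yield = 58.82739582 %, rounded to 4 dp:

58.8274 %


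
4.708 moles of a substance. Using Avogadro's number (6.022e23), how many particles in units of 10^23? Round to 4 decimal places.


N = n * NA, then divide by 1e23 for the requested units.
N / 1e23 = n * 6.022
N / 1e23 = 4.708 * 6.022
N / 1e23 = 28.351576, rounded to 4 dp:

28.3516


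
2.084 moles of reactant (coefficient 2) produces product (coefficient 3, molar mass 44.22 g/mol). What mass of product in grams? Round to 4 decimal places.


Use the coefficient ratio to convert reactant moles to product moles, then multiply by the product's molar mass.
moles_P = moles_R * (coeff_P / coeff_R) = 2.084 * (3/2) = 3.126
mass_P = moles_P * M_P = 3.126 * 44.22
mass_P = 138.23172 g, rounded to 4 dp:

138.2317 g


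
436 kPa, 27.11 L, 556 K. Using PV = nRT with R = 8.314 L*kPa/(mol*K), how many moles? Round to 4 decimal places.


PV = nRT, solve for n = PV / (RT).
PV = 436 * 27.11 = 11819.96
RT = 8.314 * 556 = 4622.584
n = 11819.96 / 4622.584
n = 2.55700275 mol, rounded to 4 dp:

2.5570 mol


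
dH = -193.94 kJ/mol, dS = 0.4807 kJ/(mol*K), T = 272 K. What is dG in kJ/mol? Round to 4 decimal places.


Gibbs: dG = dH - T*dS (consistent units, dS already in kJ/(mol*K)).
T*dS = 272 * 0.4807 = 130.7504
dG = -193.94 - (130.7504)
dG = -324.6904 kJ/mol, rounded to 4 dp:

-324.6904 kJ/mol


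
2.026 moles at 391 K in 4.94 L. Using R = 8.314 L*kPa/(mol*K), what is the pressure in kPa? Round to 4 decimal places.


PV = nRT, solve for P = nRT / V.
nRT = 2.026 * 8.314 * 391 = 6586.0681
P = 6586.0681 / 4.94
P = 1333.21216599 kPa, rounded to 4 dp:

1333.2122 kPa


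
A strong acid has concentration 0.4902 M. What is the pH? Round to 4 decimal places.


A strong acid dissociates completely, so [H+] equals the given concentration.
pH = -log10([H+]) = -log10(0.4902)
pH = 0.30962669, rounded to 4 dp:

0.3096


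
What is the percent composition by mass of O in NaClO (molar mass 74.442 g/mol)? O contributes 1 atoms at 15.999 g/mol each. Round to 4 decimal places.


pct = 100 * (n_elem * M_elem) / M_total
mass_contribution = 1 * 15.999 = 15.999 g/mol
pct = 100 * 15.999 / 74.442
pct = 21.49189973 %, rounded to 4 dp:

21.4919 %


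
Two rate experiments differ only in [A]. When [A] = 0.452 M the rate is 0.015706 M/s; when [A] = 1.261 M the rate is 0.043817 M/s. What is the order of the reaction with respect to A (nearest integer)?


Rate is proportional to [A]^n, so rate2/rate1 = ([A]2/[A]1)^n. Take logs to solve for n.
rate2/rate1 = 0.043817 / 0.015706 = 2.7898
[A]2/[A]1 = 1.261 / 0.452 = 2.7898
n = ln(2.7898) / ln(2.7898) = 1.0
Nearest integer order:

1


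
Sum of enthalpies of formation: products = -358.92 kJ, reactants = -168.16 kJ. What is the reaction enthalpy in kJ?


dH_rxn = sum(dH_f products) - sum(dH_f reactants)
dH_rxn = -358.92 - (-168.16)
dH_rxn = -190.76 kJ:

-190.76 kJ


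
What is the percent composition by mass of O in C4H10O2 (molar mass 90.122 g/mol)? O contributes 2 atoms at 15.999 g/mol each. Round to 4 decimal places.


pct = 100 * (n_elem * M_elem) / M_total
mass_contribution = 2 * 15.999 = 31.998 g/mol
pct = 100 * 31.998 / 90.122
pct = 35.50520406 %, rounded to 4 dp:

35.5052 %


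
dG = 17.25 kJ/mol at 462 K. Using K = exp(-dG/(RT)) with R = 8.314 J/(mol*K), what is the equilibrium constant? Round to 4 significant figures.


dG is in kJ/mol; multiply by 1000 to match R in J/(mol*K).
RT = 8.314 * 462 = 3841.068 J/mol
exponent = -dG*1000 / (RT) = -(17.25*1000) / 3841.068 = -4.49093846
K = exp(-4.49093846)
K = 0.011210119, rounded to 4 significant figures:

0.01121


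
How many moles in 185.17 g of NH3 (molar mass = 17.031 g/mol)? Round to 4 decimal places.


n = mass / M
n = 185.17 / 17.031
n = 10.87252657 mol, rounded to 4 dp:

10.8725 mol


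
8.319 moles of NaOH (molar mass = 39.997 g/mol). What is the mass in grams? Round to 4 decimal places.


mass = n * M
mass = 8.319 * 39.997
mass = 332.735043 g, rounded to 4 dp:

332.7350 g


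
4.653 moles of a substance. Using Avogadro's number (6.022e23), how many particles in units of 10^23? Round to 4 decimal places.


N = n * NA, then divide by 1e23 for the requested units.
N / 1e23 = n * 6.022
N / 1e23 = 4.653 * 6.022
N / 1e23 = 28.020366, rounded to 4 dp:

28.0204


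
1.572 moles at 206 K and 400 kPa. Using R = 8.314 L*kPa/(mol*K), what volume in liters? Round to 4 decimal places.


PV = nRT, solve for V = nRT / P.
nRT = 1.572 * 8.314 * 206 = 2692.3392
V = 2692.3392 / 400
V = 6.730848 L, rounded to 4 dp:

6.7308 L


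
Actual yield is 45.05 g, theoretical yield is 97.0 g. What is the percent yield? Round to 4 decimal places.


% yield = 100 * actual / theoretical
% yield = 100 * 45.05 / 97.0
% yield = 46.44329897 %, rounded to 4 dp:

46.4433 %


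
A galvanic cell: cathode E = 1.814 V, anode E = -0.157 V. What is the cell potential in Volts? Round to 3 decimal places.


Standard cell potential: E_cell = E_cathode - E_anode.
E_cell = 1.814 - (-0.157)
E_cell = 1.971 V, rounded to 3 dp:

1.971 V


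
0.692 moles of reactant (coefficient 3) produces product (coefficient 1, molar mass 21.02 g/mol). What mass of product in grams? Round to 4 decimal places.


Use the coefficient ratio to convert reactant moles to product moles, then multiply by the product's molar mass.
moles_P = moles_R * (coeff_P / coeff_R) = 0.692 * (1/3) = 0.230667
mass_P = moles_P * M_P = 0.230667 * 21.02
mass_P = 4.84862034 g, rounded to 4 dp:

4.8486 g


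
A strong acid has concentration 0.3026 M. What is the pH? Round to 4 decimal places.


A strong acid dissociates completely, so [H+] equals the given concentration.
pH = -log10([H+]) = -log10(0.3026)
pH = 0.51913108, rounded to 4 dp:

0.5191


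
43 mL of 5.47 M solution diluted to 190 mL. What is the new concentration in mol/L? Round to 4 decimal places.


Dilution: M1*V1 = M2*V2, solve for M2.
M2 = M1*V1 / V2
M2 = 5.47 * 43 / 190
M2 = 235.21 / 190
M2 = 1.23794737 mol/L, rounded to 4 dp:

1.2379 mol/L


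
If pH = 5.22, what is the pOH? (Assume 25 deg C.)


At 25 deg C, pH + pOH = 14.
pOH = 14 - pH = 14 - 5.22
pOH = 8.78:

8.78


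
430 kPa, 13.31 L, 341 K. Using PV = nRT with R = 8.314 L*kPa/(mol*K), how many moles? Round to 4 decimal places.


PV = nRT, solve for n = PV / (RT).
PV = 430 * 13.31 = 5723.3
RT = 8.314 * 341 = 2835.074
n = 5723.3 / 2835.074
n = 2.01874801 mol, rounded to 4 dp:

2.0187 mol


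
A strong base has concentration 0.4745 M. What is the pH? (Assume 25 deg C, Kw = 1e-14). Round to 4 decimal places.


A strong base dissociates completely, so [OH-] equals the given concentration.
pOH = -log10([OH-]) = -log10(0.4745) = 0.323764
pH = 14 - pOH = 14 - 0.323764
pH = 13.676236, rounded to 4 dp:

13.6762


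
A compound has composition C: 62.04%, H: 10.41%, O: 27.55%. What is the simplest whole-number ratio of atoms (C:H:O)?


Assume 100 g of compound, divide each mass% by atomic mass to get moles, then normalize by the smallest to get a raw atom ratio.
Moles per 100 g: C: 62.04/12.011 = 5.1653, H: 10.41/1.008 = 10.3274, O: 27.55/15.999 = 1.722
Raw ratio (divide by min = 1.722): C: 3.0, H: 5.997, O: 1.0
Multiply by 1 to clear fractions: C: 3.0 ~= 3, H: 5.997 ~= 6, O: 1.0 ~= 1
Reduce by GCD to get the simplest whole-number ratio:

3:6:1


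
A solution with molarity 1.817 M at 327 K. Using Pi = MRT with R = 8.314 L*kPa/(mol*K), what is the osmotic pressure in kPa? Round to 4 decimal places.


Osmotic pressure (van't Hoff): Pi = M*R*T.
RT = 8.314 * 327 = 2718.678
Pi = 1.817 * 2718.678
Pi = 4939.837926 kPa, rounded to 4 dp:

4939.8379 kPa


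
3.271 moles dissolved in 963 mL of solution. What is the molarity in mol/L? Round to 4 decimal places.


Convert volume to liters: V_L = V_mL / 1000.
V_L = 963 / 1000 = 0.963 L
M = n / V_L = 3.271 / 0.963
M = 3.39667705 mol/L, rounded to 4 dp:

3.3967 mol/L


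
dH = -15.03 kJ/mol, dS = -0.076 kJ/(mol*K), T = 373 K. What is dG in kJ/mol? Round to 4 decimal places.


Gibbs: dG = dH - T*dS (consistent units, dS already in kJ/(mol*K)).
T*dS = 373 * -0.076 = -28.348
dG = -15.03 - (-28.348)
dG = 13.318 kJ/mol, rounded to 4 dp:

13.3180 kJ/mol


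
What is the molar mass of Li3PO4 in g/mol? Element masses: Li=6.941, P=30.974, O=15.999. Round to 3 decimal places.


M = sum(count * atomic_mass) over atoms.
M = 3*6.941 + 1*30.974 + 4*15.999
M = 20.823 + 30.974 + 63.996
M = 115.793 g/mol, rounded to 3 dp:

115.793 g/mol


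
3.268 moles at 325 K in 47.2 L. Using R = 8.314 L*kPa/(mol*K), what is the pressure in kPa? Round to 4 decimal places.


PV = nRT, solve for P = nRT / V.
nRT = 3.268 * 8.314 * 325 = 8830.2994
P = 8830.2994 / 47.2
P = 187.08261441 kPa, rounded to 4 dp:

187.0826 kPa


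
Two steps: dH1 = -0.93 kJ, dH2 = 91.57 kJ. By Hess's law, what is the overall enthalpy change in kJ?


Hess's law: enthalpy is a state function, so add the step enthalpies.
dH_total = dH1 + dH2 = -0.93 + (91.57)
dH_total = 90.64 kJ:

90.64 kJ


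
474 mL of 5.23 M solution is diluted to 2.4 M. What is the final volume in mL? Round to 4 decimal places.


Dilution: M1*V1 = M2*V2, solve for V2.
V2 = M1*V1 / M2
V2 = 5.23 * 474 / 2.4
V2 = 2479.02 / 2.4
V2 = 1032.925 mL, rounded to 4 dp:

1032.9250 mL


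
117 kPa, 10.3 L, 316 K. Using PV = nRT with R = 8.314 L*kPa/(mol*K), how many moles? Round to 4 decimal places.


PV = nRT, solve for n = PV / (RT).
PV = 117 * 10.3 = 1205.1
RT = 8.314 * 316 = 2627.224
n = 1205.1 / 2627.224
n = 0.45869709 mol, rounded to 4 dp:

0.4587 mol


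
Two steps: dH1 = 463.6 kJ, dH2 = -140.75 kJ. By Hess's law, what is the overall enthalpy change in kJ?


Hess's law: enthalpy is a state function, so add the step enthalpies.
dH_total = dH1 + dH2 = 463.6 + (-140.75)
dH_total = 322.85 kJ:

322.85 kJ


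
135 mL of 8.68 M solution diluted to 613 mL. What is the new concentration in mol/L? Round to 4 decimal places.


Dilution: M1*V1 = M2*V2, solve for M2.
M2 = M1*V1 / V2
M2 = 8.68 * 135 / 613
M2 = 1171.8 / 613
M2 = 1.91158238 mol/L, rounded to 4 dp:

1.9116 mol/L


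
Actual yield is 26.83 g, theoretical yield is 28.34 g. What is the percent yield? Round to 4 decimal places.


% yield = 100 * actual / theoretical
% yield = 100 * 26.83 / 28.34
% yield = 94.67184192 %, rounded to 4 dp:

94.6718 %


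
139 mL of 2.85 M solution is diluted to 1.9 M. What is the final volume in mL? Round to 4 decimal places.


Dilution: M1*V1 = M2*V2, solve for V2.
V2 = M1*V1 / M2
V2 = 2.85 * 139 / 1.9
V2 = 396.15 / 1.9
V2 = 208.5 mL, rounded to 4 dp:

208.5000 mL


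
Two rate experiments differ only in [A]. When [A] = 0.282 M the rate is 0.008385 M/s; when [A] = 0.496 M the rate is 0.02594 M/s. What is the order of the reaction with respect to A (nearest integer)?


Rate is proportional to [A]^n, so rate2/rate1 = ([A]2/[A]1)^n. Take logs to solve for n.
rate2/rate1 = 0.02594 / 0.008385 = 3.0936
[A]2/[A]1 = 0.496 / 0.282 = 1.7589
n = ln(3.0936) / ln(1.7589) = 2.0
Nearest integer order:

2


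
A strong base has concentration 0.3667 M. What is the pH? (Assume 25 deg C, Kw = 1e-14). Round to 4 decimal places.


A strong base dissociates completely, so [OH-] equals the given concentration.
pOH = -log10([OH-]) = -log10(0.3667) = 0.435689
pH = 14 - pOH = 14 - 0.435689
pH = 13.564311, rounded to 4 dp:

13.5643


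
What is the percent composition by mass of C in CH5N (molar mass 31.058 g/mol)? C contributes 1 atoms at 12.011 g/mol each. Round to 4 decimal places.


pct = 100 * (n_elem * M_elem) / M_total
mass_contribution = 1 * 12.011 = 12.011 g/mol
pct = 100 * 12.011 / 31.058
pct = 38.67280572 %, rounded to 4 dp:

38.6728 %


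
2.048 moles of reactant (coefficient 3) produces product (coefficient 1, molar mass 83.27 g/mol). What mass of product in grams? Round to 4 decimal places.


Use the coefficient ratio to convert reactant moles to product moles, then multiply by the product's molar mass.
moles_P = moles_R * (coeff_P / coeff_R) = 2.048 * (1/3) = 0.682667
mass_P = moles_P * M_P = 0.682667 * 83.27
mass_P = 56.84568109 g, rounded to 4 dp:

56.8457 g


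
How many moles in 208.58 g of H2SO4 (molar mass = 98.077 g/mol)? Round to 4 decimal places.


n = mass / M
n = 208.58 / 98.077
n = 2.12669637 mol, rounded to 4 dp:

2.1267 mol


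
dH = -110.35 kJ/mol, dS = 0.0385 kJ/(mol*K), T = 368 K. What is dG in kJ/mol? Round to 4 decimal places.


Gibbs: dG = dH - T*dS (consistent units, dS already in kJ/(mol*K)).
T*dS = 368 * 0.0385 = 14.168
dG = -110.35 - (14.168)
dG = -124.518 kJ/mol, rounded to 4 dp:

-124.5180 kJ/mol


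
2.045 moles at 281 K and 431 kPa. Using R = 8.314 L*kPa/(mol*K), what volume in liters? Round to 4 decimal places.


PV = nRT, solve for V = nRT / P.
nRT = 2.045 * 8.314 * 281 = 4777.5985
V = 4777.5985 / 431
V = 11.08491531 L, rounded to 4 dp:

11.0849 L


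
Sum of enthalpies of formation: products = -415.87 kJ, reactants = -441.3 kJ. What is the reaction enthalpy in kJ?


dH_rxn = sum(dH_f products) - sum(dH_f reactants)
dH_rxn = -415.87 - (-441.3)
dH_rxn = 25.43 kJ:

25.43 kJ


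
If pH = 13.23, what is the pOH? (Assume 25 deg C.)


At 25 deg C, pH + pOH = 14.
pOH = 14 - pH = 14 - 13.23
pOH = 0.77:

0.77


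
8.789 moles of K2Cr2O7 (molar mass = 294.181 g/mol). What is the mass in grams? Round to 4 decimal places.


mass = n * M
mass = 8.789 * 294.181
mass = 2585.556809 g, rounded to 4 dp:

2585.5568 g


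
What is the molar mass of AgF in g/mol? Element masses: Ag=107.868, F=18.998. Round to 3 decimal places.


M = sum(count * atomic_mass) over atoms.
M = 1*107.868 + 1*18.998
M = 107.868 + 18.998
M = 126.866 g/mol, rounded to 3 dp:

126.866 g/mol


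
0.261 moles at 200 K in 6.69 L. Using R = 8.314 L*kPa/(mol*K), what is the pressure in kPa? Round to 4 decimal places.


PV = nRT, solve for P = nRT / V.
nRT = 0.261 * 8.314 * 200 = 433.9908
P = 433.9908 / 6.69
P = 64.87156951 kPa, rounded to 4 dp:

64.8716 kPa


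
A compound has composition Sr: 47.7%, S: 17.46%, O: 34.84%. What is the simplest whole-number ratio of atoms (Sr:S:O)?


Assume 100 g of compound, divide each mass% by atomic mass to get moles, then normalize by the smallest to get a raw atom ratio.
Moles per 100 g: Sr: 47.7/87.62 = 0.5444, S: 17.46/32.065 = 0.5445, O: 34.84/15.999 = 2.1776
Raw ratio (divide by min = 0.5444): Sr: 1.0, S: 1.0, O: 4.0
Multiply by 1 to clear fractions: Sr: 1.0 ~= 1, S: 1.0 ~= 1, O: 4.0 ~= 4
Reduce by GCD to get the simplest whole-number ratio:

1:1:4


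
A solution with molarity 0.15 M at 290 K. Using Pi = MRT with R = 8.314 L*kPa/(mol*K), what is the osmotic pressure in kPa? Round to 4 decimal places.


Osmotic pressure (van't Hoff): Pi = M*R*T.
RT = 8.314 * 290 = 2411.06
Pi = 0.15 * 2411.06
Pi = 361.659 kPa, rounded to 4 dp:

361.6590 kPa


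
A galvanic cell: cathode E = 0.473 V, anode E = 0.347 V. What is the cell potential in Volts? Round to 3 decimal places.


Standard cell potential: E_cell = E_cathode - E_anode.
E_cell = 0.473 - (0.347)
E_cell = 0.126 V, rounded to 3 dp:

0.126 V


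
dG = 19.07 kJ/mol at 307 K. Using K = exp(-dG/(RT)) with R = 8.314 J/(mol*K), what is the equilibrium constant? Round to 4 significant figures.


dG is in kJ/mol; multiply by 1000 to match R in J/(mol*K).
RT = 8.314 * 307 = 2552.398 J/mol
exponent = -dG*1000 / (RT) = -(19.07*1000) / 2552.398 = -7.47140532
K = exp(-7.47140532)
K = 0.00056912793, rounded to 4 significant figures:

0.0005691


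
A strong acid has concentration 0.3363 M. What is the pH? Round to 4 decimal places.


A strong acid dissociates completely, so [H+] equals the given concentration.
pH = -log10([H+]) = -log10(0.3363)
pH = 0.47327313, rounded to 4 dp:

0.4733


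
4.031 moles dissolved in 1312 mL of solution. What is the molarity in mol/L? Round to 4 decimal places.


Convert volume to liters: V_L = V_mL / 1000.
V_L = 1312 / 1000 = 1.312 L
M = n / V_L = 4.031 / 1.312
M = 3.07240854 mol/L, rounded to 4 dp:

3.0724 mol/L


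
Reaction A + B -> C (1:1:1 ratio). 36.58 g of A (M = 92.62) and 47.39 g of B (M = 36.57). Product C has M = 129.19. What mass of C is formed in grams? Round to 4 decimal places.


Find moles of each reactant; the smaller value is the limiting reagent in a 1:1:1 reaction, so moles_C equals moles of the limiter.
n_A = mass_A / M_A = 36.58 / 92.62 = 0.394947 mol
n_B = mass_B / M_B = 47.39 / 36.57 = 1.295871 mol
Limiting reagent: A (smaller), n_limiting = 0.394947 mol
mass_C = n_limiting * M_C = 0.394947 * 129.19
mass_C = 51.02320293 g, rounded to 4 dp:

51.0232 g


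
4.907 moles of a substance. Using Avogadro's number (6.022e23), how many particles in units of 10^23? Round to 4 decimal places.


N = n * NA, then divide by 1e23 for the requested units.
N / 1e23 = n * 6.022
N / 1e23 = 4.907 * 6.022
N / 1e23 = 29.549954, rounded to 4 dp:

29.5500


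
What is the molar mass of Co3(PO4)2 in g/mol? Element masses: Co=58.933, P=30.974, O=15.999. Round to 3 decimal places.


M = sum(count * atomic_mass) over atoms.
M = 3*58.933 + 2*30.974 + 8*15.999
M = 176.799 + 61.948 + 127.992
M = 366.739 g/mol, rounded to 3 dp:

366.739 g/mol


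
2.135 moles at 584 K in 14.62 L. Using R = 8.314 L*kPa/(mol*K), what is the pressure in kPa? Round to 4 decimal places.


PV = nRT, solve for P = nRT / V.
nRT = 2.135 * 8.314 * 584 = 10366.2278
P = 10366.2278 / 14.62
P = 709.04430917 kPa, rounded to 4 dp:

709.0443 kPa


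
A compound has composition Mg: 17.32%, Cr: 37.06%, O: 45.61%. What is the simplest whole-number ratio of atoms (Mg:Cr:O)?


Assume 100 g of compound, divide each mass% by atomic mass to get moles, then normalize by the smallest to get a raw atom ratio.
Moles per 100 g: Mg: 17.32/24.305 = 0.7126, Cr: 37.06/51.996 = 0.7127, O: 45.61/15.999 = 2.8508
Raw ratio (divide by min = 0.7126): Mg: 1.0, Cr: 1.0, O: 4.001
Multiply by 1 to clear fractions: Mg: 1.0 ~= 1, Cr: 1.0 ~= 1, O: 4.001 ~= 4
Reduce by GCD to get the simplest whole-number ratio:

1:1:4


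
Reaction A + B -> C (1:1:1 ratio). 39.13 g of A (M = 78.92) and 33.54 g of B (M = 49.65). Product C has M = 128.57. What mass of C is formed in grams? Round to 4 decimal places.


Find moles of each reactant; the smaller value is the limiting reagent in a 1:1:1 reaction, so moles_C equals moles of the limiter.
n_A = mass_A / M_A = 39.13 / 78.92 = 0.495819 mol
n_B = mass_B / M_B = 33.54 / 49.65 = 0.675529 mol
Limiting reagent: A (smaller), n_limiting = 0.495819 mol
mass_C = n_limiting * M_C = 0.495819 * 128.57
mass_C = 63.74744883 g, rounded to 4 dp:

63.7474 g


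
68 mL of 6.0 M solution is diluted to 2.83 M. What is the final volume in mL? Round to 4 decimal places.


Dilution: M1*V1 = M2*V2, solve for V2.
V2 = M1*V1 / M2
V2 = 6.0 * 68 / 2.83
V2 = 408.0 / 2.83
V2 = 144.16961131 mL, rounded to 4 dp:

144.1696 mL


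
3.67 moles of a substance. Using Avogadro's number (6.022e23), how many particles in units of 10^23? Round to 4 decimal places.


N = n * NA, then divide by 1e23 for the requested units.
N / 1e23 = n * 6.022
N / 1e23 = 3.67 * 6.022
N / 1e23 = 22.10074, rounded to 4 dp:

22.1007


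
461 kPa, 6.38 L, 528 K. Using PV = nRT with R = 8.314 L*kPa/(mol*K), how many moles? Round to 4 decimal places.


PV = nRT, solve for n = PV / (RT).
PV = 461 * 6.38 = 2941.18
RT = 8.314 * 528 = 4389.792
n = 2941.18 / 4389.792
n = 0.67000441 mol, rounded to 4 dp:

0.6700 mol


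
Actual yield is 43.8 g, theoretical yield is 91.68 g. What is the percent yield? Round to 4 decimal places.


% yield = 100 * actual / theoretical
% yield = 100 * 43.8 / 91.68
% yield = 47.77486911 %, rounded to 4 dp:

47.7749 %


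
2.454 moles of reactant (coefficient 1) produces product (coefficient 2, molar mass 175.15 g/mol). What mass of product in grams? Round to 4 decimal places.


Use the coefficient ratio to convert reactant moles to product moles, then multiply by the product's molar mass.
moles_P = moles_R * (coeff_P / coeff_R) = 2.454 * (2/1) = 4.908
mass_P = moles_P * M_P = 4.908 * 175.15
mass_P = 859.6362 g, rounded to 4 dp:

859.6362 g


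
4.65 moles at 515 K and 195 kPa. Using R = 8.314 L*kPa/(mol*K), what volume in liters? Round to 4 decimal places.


PV = nRT, solve for V = nRT / P.
nRT = 4.65 * 8.314 * 515 = 19909.9515
V = 19909.9515 / 195
V = 102.10231538 L, rounded to 4 dp:

102.1023 L


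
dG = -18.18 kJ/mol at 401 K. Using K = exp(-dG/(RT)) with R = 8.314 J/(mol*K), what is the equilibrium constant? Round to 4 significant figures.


dG is in kJ/mol; multiply by 1000 to match R in J/(mol*K).
RT = 8.314 * 401 = 3333.914 J/mol
exponent = -dG*1000 / (RT) = -(-18.18*1000) / 3333.914 = 5.45305008
K = exp(5.45305008)
K = 233.46918, rounded to 4 significant figures:

233.5


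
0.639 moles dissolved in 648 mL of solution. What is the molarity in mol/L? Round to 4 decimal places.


Convert volume to liters: V_L = V_mL / 1000.
V_L = 648 / 1000 = 0.648 L
M = n / V_L = 0.639 / 0.648
M = 0.98611111 mol/L, rounded to 4 dp:

0.9861 mol/L


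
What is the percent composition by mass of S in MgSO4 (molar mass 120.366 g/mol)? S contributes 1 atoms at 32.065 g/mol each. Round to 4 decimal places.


pct = 100 * (n_elem * M_elem) / M_total
mass_contribution = 1 * 32.065 = 32.065 g/mol
pct = 100 * 32.065 / 120.366
pct = 26.63958261 %, rounded to 4 dp:

26.6396 %


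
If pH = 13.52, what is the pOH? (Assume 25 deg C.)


At 25 deg C, pH + pOH = 14.
pOH = 14 - pH = 14 - 13.52
pOH = 0.48:

0.48


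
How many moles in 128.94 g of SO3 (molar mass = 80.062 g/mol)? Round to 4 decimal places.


n = mass / M
n = 128.94 / 80.062
n = 1.61050186 mol, rounded to 4 dp:

1.6105 mol


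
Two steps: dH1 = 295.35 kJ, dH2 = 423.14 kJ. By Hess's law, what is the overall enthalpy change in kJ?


Hess's law: enthalpy is a state function, so add the step enthalpies.
dH_total = dH1 + dH2 = 295.35 + (423.14)
dH_total = 718.49 kJ:

718.49 kJ


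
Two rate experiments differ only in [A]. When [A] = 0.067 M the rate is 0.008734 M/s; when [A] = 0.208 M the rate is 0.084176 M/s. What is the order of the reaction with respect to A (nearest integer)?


Rate is proportional to [A]^n, so rate2/rate1 = ([A]2/[A]1)^n. Take logs to solve for n.
rate2/rate1 = 0.084176 / 0.008734 = 9.6377
[A]2/[A]1 = 0.208 / 0.067 = 3.1045
n = ln(9.6377) / ln(3.1045) = 2.0
Nearest integer order:

2


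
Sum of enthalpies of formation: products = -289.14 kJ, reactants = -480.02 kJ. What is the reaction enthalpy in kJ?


dH_rxn = sum(dH_f products) - sum(dH_f reactants)
dH_rxn = -289.14 - (-480.02)
dH_rxn = 190.88 kJ:

190.88 kJ


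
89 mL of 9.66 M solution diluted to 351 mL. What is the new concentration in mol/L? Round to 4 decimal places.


Dilution: M1*V1 = M2*V2, solve for M2.
M2 = M1*V1 / V2
M2 = 9.66 * 89 / 351
M2 = 859.74 / 351
M2 = 2.44940171 mol/L, rounded to 4 dp:

2.4494 mol/L


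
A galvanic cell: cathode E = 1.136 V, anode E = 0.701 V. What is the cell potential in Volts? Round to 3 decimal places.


Standard cell potential: E_cell = E_cathode - E_anode.
E_cell = 1.136 - (0.701)
E_cell = 0.435 V, rounded to 3 dp:

0.435 V


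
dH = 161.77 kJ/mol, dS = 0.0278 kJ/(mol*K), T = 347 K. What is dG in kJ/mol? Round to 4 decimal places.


Gibbs: dG = dH - T*dS (consistent units, dS already in kJ/(mol*K)).
T*dS = 347 * 0.0278 = 9.6466
dG = 161.77 - (9.6466)
dG = 152.1234 kJ/mol, rounded to 4 dp:

152.1234 kJ/mol


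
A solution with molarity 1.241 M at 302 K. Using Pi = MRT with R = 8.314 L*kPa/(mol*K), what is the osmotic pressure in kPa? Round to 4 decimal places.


Osmotic pressure (van't Hoff): Pi = M*R*T.
RT = 8.314 * 302 = 2510.828
Pi = 1.241 * 2510.828
Pi = 3115.937548 kPa, rounded to 4 dp:

3115.9375 kPa


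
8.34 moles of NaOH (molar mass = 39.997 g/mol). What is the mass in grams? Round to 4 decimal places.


mass = n * M
mass = 8.34 * 39.997
mass = 333.57498 g, rounded to 4 dp:

333.5750 g


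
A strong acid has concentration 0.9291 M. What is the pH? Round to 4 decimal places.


A strong acid dissociates completely, so [H+] equals the given concentration.
pH = -log10([H+]) = -log10(0.9291)
pH = 0.03193754, rounded to 4 dp:

0.0319


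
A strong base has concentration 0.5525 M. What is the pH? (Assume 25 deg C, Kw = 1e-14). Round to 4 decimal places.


A strong base dissociates completely, so [OH-] equals the given concentration.
pOH = -log10([OH-]) = -log10(0.5525) = 0.257668
pH = 14 - pOH = 14 - 0.257668
pH = 13.742332, rounded to 4 dp:

13.7423


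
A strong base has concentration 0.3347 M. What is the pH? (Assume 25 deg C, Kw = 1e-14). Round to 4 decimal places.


A strong base dissociates completely, so [OH-] equals the given concentration.
pOH = -log10([OH-]) = -log10(0.3347) = 0.475344
pH = 14 - pOH = 14 - 0.475344
pH = 13.524656, rounded to 4 dp:

13.5247


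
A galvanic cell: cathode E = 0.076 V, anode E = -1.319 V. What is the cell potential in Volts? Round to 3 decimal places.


Standard cell potential: E_cell = E_cathode - E_anode.
E_cell = 0.076 - (-1.319)
E_cell = 1.395 V, rounded to 3 dp:

1.395 V


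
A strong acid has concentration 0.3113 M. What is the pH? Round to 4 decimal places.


A strong acid dissociates completely, so [H+] equals the given concentration.
pH = -log10([H+]) = -log10(0.3113)
pH = 0.50682088, rounded to 4 dp:

0.5068
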